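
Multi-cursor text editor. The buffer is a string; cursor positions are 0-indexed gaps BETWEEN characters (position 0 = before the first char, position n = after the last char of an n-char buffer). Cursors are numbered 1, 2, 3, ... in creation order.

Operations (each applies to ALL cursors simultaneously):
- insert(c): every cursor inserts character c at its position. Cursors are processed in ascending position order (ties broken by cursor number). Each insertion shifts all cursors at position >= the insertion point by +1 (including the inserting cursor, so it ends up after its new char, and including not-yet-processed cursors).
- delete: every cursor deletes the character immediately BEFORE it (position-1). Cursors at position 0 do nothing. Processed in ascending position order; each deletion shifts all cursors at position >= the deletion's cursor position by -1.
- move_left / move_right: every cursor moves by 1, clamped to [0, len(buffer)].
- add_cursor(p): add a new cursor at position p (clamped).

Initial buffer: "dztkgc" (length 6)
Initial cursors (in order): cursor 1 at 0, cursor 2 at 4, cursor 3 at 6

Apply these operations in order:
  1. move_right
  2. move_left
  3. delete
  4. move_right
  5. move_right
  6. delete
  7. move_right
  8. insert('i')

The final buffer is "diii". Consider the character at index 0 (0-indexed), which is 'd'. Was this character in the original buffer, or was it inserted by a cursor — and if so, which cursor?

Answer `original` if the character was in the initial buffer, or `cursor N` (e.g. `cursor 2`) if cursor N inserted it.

Answer: original

Derivation:
After op 1 (move_right): buffer="dztkgc" (len 6), cursors c1@1 c2@5 c3@6, authorship ......
After op 2 (move_left): buffer="dztkgc" (len 6), cursors c1@0 c2@4 c3@5, authorship ......
After op 3 (delete): buffer="dztc" (len 4), cursors c1@0 c2@3 c3@3, authorship ....
After op 4 (move_right): buffer="dztc" (len 4), cursors c1@1 c2@4 c3@4, authorship ....
After op 5 (move_right): buffer="dztc" (len 4), cursors c1@2 c2@4 c3@4, authorship ....
After op 6 (delete): buffer="d" (len 1), cursors c1@1 c2@1 c3@1, authorship .
After op 7 (move_right): buffer="d" (len 1), cursors c1@1 c2@1 c3@1, authorship .
After op 8 (insert('i')): buffer="diii" (len 4), cursors c1@4 c2@4 c3@4, authorship .123
Authorship (.=original, N=cursor N): . 1 2 3
Index 0: author = original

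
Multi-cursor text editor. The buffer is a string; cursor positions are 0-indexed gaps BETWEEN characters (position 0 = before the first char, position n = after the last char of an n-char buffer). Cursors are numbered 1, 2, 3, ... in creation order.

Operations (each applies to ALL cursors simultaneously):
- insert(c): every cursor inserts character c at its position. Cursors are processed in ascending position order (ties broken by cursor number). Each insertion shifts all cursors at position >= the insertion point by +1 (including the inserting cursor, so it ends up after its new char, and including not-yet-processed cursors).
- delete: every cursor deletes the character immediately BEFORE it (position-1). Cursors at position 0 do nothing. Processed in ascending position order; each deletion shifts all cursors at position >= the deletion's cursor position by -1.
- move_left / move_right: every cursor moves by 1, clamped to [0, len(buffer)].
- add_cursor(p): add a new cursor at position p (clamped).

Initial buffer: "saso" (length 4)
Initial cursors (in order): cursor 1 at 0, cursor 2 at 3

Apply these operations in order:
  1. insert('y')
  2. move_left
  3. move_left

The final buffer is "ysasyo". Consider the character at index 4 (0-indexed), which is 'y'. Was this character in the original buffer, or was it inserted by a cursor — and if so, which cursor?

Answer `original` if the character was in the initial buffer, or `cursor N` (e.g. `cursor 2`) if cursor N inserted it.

Answer: cursor 2

Derivation:
After op 1 (insert('y')): buffer="ysasyo" (len 6), cursors c1@1 c2@5, authorship 1...2.
After op 2 (move_left): buffer="ysasyo" (len 6), cursors c1@0 c2@4, authorship 1...2.
After op 3 (move_left): buffer="ysasyo" (len 6), cursors c1@0 c2@3, authorship 1...2.
Authorship (.=original, N=cursor N): 1 . . . 2 .
Index 4: author = 2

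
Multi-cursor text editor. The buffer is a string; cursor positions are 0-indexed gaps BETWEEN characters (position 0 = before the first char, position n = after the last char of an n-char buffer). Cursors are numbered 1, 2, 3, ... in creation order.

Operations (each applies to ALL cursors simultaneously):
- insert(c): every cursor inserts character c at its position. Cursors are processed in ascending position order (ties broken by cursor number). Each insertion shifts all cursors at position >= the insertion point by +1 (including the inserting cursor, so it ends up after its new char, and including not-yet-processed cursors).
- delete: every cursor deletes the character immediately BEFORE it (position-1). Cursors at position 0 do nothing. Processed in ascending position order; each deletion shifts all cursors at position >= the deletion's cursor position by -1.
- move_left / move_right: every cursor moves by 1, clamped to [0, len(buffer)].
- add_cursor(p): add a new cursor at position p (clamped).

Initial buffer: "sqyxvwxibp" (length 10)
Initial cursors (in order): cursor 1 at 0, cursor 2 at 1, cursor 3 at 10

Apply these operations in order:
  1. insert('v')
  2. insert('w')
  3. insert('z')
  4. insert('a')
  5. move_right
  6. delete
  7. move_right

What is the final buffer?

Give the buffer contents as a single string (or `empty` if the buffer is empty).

Answer: vwzavwzayxvwxibpvwz

Derivation:
After op 1 (insert('v')): buffer="vsvqyxvwxibpv" (len 13), cursors c1@1 c2@3 c3@13, authorship 1.2.........3
After op 2 (insert('w')): buffer="vwsvwqyxvwxibpvw" (len 16), cursors c1@2 c2@5 c3@16, authorship 11.22.........33
After op 3 (insert('z')): buffer="vwzsvwzqyxvwxibpvwz" (len 19), cursors c1@3 c2@7 c3@19, authorship 111.222.........333
After op 4 (insert('a')): buffer="vwzasvwzaqyxvwxibpvwza" (len 22), cursors c1@4 c2@9 c3@22, authorship 1111.2222.........3333
After op 5 (move_right): buffer="vwzasvwzaqyxvwxibpvwza" (len 22), cursors c1@5 c2@10 c3@22, authorship 1111.2222.........3333
After op 6 (delete): buffer="vwzavwzayxvwxibpvwz" (len 19), cursors c1@4 c2@8 c3@19, authorship 11112222........333
After op 7 (move_right): buffer="vwzavwzayxvwxibpvwz" (len 19), cursors c1@5 c2@9 c3@19, authorship 11112222........333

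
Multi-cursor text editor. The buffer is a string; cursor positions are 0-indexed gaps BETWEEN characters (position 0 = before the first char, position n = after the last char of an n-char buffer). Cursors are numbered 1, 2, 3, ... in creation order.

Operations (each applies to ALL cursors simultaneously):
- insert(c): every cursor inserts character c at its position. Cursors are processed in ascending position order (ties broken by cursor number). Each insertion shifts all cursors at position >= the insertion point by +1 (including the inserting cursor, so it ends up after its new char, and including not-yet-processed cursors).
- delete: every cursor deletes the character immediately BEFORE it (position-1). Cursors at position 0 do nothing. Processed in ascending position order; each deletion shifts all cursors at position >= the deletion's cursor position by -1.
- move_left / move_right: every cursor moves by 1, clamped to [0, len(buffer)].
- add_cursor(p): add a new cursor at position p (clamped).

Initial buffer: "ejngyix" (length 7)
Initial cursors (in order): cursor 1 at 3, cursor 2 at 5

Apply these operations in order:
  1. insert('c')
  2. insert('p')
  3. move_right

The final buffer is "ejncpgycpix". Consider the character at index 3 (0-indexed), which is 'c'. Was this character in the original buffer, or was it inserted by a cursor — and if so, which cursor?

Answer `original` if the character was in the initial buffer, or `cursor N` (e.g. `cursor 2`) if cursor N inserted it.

Answer: cursor 1

Derivation:
After op 1 (insert('c')): buffer="ejncgycix" (len 9), cursors c1@4 c2@7, authorship ...1..2..
After op 2 (insert('p')): buffer="ejncpgycpix" (len 11), cursors c1@5 c2@9, authorship ...11..22..
After op 3 (move_right): buffer="ejncpgycpix" (len 11), cursors c1@6 c2@10, authorship ...11..22..
Authorship (.=original, N=cursor N): . . . 1 1 . . 2 2 . .
Index 3: author = 1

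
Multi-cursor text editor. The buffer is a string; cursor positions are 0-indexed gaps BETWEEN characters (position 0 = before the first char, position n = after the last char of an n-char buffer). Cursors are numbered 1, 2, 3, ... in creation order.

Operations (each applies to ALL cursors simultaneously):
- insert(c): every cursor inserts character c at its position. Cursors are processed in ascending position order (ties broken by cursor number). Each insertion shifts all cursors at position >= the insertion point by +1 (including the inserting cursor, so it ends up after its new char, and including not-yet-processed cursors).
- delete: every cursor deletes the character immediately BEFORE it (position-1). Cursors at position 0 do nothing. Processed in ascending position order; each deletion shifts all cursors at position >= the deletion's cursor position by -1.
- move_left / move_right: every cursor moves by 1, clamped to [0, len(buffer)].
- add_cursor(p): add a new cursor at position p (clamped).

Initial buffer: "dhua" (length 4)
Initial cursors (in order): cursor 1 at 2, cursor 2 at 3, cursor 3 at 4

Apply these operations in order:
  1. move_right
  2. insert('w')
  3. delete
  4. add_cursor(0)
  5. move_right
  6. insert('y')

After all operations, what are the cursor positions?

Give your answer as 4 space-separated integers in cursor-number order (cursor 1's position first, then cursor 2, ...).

Answer: 8 8 8 2

Derivation:
After op 1 (move_right): buffer="dhua" (len 4), cursors c1@3 c2@4 c3@4, authorship ....
After op 2 (insert('w')): buffer="dhuwaww" (len 7), cursors c1@4 c2@7 c3@7, authorship ...1.23
After op 3 (delete): buffer="dhua" (len 4), cursors c1@3 c2@4 c3@4, authorship ....
After op 4 (add_cursor(0)): buffer="dhua" (len 4), cursors c4@0 c1@3 c2@4 c3@4, authorship ....
After op 5 (move_right): buffer="dhua" (len 4), cursors c4@1 c1@4 c2@4 c3@4, authorship ....
After op 6 (insert('y')): buffer="dyhuayyy" (len 8), cursors c4@2 c1@8 c2@8 c3@8, authorship .4...123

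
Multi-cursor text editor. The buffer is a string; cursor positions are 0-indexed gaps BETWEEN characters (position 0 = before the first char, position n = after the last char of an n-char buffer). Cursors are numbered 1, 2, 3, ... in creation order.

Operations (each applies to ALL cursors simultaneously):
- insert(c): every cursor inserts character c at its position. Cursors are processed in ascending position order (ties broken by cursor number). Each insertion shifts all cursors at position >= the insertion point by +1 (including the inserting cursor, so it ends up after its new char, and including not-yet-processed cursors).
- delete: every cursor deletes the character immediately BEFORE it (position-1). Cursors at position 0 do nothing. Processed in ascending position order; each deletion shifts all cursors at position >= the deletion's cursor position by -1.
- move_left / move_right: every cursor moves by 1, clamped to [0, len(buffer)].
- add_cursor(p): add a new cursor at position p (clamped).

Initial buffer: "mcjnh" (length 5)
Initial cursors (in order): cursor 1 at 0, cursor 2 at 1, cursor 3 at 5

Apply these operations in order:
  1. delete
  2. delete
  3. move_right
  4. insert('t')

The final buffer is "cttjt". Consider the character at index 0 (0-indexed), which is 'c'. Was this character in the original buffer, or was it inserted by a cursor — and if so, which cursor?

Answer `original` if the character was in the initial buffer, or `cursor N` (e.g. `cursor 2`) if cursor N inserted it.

Answer: original

Derivation:
After op 1 (delete): buffer="cjn" (len 3), cursors c1@0 c2@0 c3@3, authorship ...
After op 2 (delete): buffer="cj" (len 2), cursors c1@0 c2@0 c3@2, authorship ..
After op 3 (move_right): buffer="cj" (len 2), cursors c1@1 c2@1 c3@2, authorship ..
After op 4 (insert('t')): buffer="cttjt" (len 5), cursors c1@3 c2@3 c3@5, authorship .12.3
Authorship (.=original, N=cursor N): . 1 2 . 3
Index 0: author = original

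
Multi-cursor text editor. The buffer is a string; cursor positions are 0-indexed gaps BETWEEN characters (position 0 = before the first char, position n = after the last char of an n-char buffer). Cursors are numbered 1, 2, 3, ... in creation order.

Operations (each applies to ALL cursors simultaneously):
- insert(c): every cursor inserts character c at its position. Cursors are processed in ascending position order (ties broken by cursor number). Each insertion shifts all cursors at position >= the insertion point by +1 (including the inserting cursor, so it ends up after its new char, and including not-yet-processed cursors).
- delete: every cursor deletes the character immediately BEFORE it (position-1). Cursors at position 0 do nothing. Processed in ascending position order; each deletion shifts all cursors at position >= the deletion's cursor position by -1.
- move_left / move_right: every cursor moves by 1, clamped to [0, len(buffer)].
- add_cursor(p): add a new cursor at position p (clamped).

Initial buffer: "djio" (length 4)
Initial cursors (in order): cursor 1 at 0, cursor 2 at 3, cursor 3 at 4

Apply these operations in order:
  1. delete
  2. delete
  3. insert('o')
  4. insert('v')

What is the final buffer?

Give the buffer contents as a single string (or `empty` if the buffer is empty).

Answer: ooovvv

Derivation:
After op 1 (delete): buffer="dj" (len 2), cursors c1@0 c2@2 c3@2, authorship ..
After op 2 (delete): buffer="" (len 0), cursors c1@0 c2@0 c3@0, authorship 
After op 3 (insert('o')): buffer="ooo" (len 3), cursors c1@3 c2@3 c3@3, authorship 123
After op 4 (insert('v')): buffer="ooovvv" (len 6), cursors c1@6 c2@6 c3@6, authorship 123123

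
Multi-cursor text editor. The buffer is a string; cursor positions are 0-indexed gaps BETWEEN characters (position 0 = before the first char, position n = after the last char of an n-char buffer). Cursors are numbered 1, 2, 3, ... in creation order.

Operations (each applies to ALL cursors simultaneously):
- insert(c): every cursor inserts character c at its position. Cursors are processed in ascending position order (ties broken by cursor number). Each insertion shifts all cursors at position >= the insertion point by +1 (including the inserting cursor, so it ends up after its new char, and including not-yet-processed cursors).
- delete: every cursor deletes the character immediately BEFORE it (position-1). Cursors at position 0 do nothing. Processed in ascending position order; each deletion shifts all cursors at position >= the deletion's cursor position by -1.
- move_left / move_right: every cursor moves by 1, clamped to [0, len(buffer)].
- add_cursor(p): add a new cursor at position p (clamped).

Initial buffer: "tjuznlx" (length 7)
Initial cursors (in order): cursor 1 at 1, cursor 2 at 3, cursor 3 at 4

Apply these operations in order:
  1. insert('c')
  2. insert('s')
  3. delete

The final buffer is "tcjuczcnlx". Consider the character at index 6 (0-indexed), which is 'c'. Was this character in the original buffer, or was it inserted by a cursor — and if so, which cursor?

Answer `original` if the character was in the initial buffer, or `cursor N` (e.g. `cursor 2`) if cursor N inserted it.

After op 1 (insert('c')): buffer="tcjuczcnlx" (len 10), cursors c1@2 c2@5 c3@7, authorship .1..2.3...
After op 2 (insert('s')): buffer="tcsjucszcsnlx" (len 13), cursors c1@3 c2@7 c3@10, authorship .11..22.33...
After op 3 (delete): buffer="tcjuczcnlx" (len 10), cursors c1@2 c2@5 c3@7, authorship .1..2.3...
Authorship (.=original, N=cursor N): . 1 . . 2 . 3 . . .
Index 6: author = 3

Answer: cursor 3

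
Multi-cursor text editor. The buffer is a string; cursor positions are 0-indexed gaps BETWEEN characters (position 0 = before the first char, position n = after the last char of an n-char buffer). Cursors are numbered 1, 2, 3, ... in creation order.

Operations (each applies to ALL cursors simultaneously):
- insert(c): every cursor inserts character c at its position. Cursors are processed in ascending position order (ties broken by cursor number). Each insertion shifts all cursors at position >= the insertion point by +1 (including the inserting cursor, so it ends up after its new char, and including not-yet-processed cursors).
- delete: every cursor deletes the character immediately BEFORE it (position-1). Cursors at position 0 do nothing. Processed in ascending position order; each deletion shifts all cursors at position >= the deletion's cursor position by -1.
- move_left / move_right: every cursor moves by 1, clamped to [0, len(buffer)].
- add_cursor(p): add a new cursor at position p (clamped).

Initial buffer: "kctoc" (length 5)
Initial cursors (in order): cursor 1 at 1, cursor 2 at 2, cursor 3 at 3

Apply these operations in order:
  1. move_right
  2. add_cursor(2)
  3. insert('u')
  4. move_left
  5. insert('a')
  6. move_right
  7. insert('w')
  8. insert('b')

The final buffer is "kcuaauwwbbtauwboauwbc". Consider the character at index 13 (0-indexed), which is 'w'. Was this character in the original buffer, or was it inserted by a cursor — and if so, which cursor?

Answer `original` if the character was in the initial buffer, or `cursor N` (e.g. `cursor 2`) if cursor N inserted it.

After op 1 (move_right): buffer="kctoc" (len 5), cursors c1@2 c2@3 c3@4, authorship .....
After op 2 (add_cursor(2)): buffer="kctoc" (len 5), cursors c1@2 c4@2 c2@3 c3@4, authorship .....
After op 3 (insert('u')): buffer="kcuutuouc" (len 9), cursors c1@4 c4@4 c2@6 c3@8, authorship ..14.2.3.
After op 4 (move_left): buffer="kcuutuouc" (len 9), cursors c1@3 c4@3 c2@5 c3@7, authorship ..14.2.3.
After op 5 (insert('a')): buffer="kcuaautauoauc" (len 13), cursors c1@5 c4@5 c2@8 c3@11, authorship ..1144.22.33.
After op 6 (move_right): buffer="kcuaautauoauc" (len 13), cursors c1@6 c4@6 c2@9 c3@12, authorship ..1144.22.33.
After op 7 (insert('w')): buffer="kcuaauwwtauwoauwc" (len 17), cursors c1@8 c4@8 c2@12 c3@16, authorship ..114414.222.333.
After op 8 (insert('b')): buffer="kcuaauwwbbtauwboauwbc" (len 21), cursors c1@10 c4@10 c2@15 c3@20, authorship ..11441414.2222.3333.
Authorship (.=original, N=cursor N): . . 1 1 4 4 1 4 1 4 . 2 2 2 2 . 3 3 3 3 .
Index 13: author = 2

Answer: cursor 2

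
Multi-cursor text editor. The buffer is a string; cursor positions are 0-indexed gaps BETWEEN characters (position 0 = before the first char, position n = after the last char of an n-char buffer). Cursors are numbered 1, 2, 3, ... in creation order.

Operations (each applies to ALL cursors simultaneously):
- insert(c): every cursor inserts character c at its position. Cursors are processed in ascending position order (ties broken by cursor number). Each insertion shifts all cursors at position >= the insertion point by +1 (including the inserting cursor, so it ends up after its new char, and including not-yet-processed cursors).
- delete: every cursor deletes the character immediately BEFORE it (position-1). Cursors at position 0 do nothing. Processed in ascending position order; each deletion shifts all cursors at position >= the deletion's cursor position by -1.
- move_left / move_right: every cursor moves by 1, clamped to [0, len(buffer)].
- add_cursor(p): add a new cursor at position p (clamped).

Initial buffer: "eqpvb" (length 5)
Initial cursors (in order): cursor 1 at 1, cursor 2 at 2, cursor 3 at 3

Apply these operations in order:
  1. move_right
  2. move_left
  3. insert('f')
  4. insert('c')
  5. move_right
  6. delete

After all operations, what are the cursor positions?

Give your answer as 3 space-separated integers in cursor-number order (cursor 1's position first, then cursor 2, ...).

After op 1 (move_right): buffer="eqpvb" (len 5), cursors c1@2 c2@3 c3@4, authorship .....
After op 2 (move_left): buffer="eqpvb" (len 5), cursors c1@1 c2@2 c3@3, authorship .....
After op 3 (insert('f')): buffer="efqfpfvb" (len 8), cursors c1@2 c2@4 c3@6, authorship .1.2.3..
After op 4 (insert('c')): buffer="efcqfcpfcvb" (len 11), cursors c1@3 c2@6 c3@9, authorship .11.22.33..
After op 5 (move_right): buffer="efcqfcpfcvb" (len 11), cursors c1@4 c2@7 c3@10, authorship .11.22.33..
After op 6 (delete): buffer="efcfcfcb" (len 8), cursors c1@3 c2@5 c3@7, authorship .112233.

Answer: 3 5 7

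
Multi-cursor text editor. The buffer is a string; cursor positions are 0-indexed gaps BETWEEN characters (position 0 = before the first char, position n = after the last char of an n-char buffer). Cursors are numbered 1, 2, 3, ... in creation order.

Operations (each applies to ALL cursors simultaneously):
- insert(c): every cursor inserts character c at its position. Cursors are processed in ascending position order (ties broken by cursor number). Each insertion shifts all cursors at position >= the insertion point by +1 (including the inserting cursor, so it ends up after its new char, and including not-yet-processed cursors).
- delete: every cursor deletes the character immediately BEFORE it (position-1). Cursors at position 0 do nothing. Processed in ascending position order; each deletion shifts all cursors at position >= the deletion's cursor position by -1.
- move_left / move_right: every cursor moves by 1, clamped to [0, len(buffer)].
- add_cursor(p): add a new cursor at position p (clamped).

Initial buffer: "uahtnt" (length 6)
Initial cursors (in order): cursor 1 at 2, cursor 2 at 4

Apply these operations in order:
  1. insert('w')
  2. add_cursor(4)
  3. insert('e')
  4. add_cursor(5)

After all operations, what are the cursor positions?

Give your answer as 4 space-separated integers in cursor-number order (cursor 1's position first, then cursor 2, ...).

Answer: 4 9 6 5

Derivation:
After op 1 (insert('w')): buffer="uawhtwnt" (len 8), cursors c1@3 c2@6, authorship ..1..2..
After op 2 (add_cursor(4)): buffer="uawhtwnt" (len 8), cursors c1@3 c3@4 c2@6, authorship ..1..2..
After op 3 (insert('e')): buffer="uawehetwent" (len 11), cursors c1@4 c3@6 c2@9, authorship ..11.3.22..
After op 4 (add_cursor(5)): buffer="uawehetwent" (len 11), cursors c1@4 c4@5 c3@6 c2@9, authorship ..11.3.22..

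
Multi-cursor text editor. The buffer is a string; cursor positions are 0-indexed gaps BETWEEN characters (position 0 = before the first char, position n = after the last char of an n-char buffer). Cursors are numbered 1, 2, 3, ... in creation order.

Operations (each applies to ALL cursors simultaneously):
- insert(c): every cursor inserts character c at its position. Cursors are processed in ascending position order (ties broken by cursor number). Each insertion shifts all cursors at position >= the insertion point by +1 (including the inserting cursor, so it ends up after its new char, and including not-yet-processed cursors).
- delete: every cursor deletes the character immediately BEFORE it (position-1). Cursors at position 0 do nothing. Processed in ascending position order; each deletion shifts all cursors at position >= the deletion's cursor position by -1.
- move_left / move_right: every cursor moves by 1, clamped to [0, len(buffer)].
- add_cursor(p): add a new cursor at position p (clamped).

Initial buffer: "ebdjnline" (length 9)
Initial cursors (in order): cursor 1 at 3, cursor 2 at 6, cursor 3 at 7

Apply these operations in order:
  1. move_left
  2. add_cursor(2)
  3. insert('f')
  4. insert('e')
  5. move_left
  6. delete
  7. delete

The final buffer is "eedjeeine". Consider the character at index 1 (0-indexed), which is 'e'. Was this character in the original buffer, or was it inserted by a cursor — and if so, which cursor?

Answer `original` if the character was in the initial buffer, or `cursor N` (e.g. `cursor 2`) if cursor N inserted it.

After op 1 (move_left): buffer="ebdjnline" (len 9), cursors c1@2 c2@5 c3@6, authorship .........
After op 2 (add_cursor(2)): buffer="ebdjnline" (len 9), cursors c1@2 c4@2 c2@5 c3@6, authorship .........
After op 3 (insert('f')): buffer="ebffdjnflfine" (len 13), cursors c1@4 c4@4 c2@8 c3@10, authorship ..14...2.3...
After op 4 (insert('e')): buffer="ebffeedjnfelfeine" (len 17), cursors c1@6 c4@6 c2@11 c3@14, authorship ..1414...22.33...
After op 5 (move_left): buffer="ebffeedjnfelfeine" (len 17), cursors c1@5 c4@5 c2@10 c3@13, authorship ..1414...22.33...
After op 6 (delete): buffer="ebfedjneleine" (len 13), cursors c1@3 c4@3 c2@7 c3@9, authorship ..14...2.3...
After op 7 (delete): buffer="eedjeeine" (len 9), cursors c1@1 c4@1 c2@4 c3@5, authorship .4..23...
Authorship (.=original, N=cursor N): . 4 . . 2 3 . . .
Index 1: author = 4

Answer: cursor 4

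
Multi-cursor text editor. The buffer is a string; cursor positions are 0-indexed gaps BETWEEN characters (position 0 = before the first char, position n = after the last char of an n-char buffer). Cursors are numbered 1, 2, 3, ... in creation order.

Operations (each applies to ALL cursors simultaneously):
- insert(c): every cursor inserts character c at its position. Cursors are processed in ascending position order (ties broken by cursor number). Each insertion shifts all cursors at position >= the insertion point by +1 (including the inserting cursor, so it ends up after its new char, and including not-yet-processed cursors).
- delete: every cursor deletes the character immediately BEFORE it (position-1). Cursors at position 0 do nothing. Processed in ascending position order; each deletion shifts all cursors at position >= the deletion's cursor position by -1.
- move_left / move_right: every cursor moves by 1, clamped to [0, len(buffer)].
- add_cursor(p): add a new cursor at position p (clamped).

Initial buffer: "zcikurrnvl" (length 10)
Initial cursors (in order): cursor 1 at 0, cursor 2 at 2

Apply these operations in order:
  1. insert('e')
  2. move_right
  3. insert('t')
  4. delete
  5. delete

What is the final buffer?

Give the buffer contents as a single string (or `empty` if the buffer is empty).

After op 1 (insert('e')): buffer="ezceikurrnvl" (len 12), cursors c1@1 c2@4, authorship 1..2........
After op 2 (move_right): buffer="ezceikurrnvl" (len 12), cursors c1@2 c2@5, authorship 1..2........
After op 3 (insert('t')): buffer="eztceitkurrnvl" (len 14), cursors c1@3 c2@7, authorship 1.1.2.2.......
After op 4 (delete): buffer="ezceikurrnvl" (len 12), cursors c1@2 c2@5, authorship 1..2........
After op 5 (delete): buffer="ecekurrnvl" (len 10), cursors c1@1 c2@3, authorship 1.2.......

Answer: ecekurrnvl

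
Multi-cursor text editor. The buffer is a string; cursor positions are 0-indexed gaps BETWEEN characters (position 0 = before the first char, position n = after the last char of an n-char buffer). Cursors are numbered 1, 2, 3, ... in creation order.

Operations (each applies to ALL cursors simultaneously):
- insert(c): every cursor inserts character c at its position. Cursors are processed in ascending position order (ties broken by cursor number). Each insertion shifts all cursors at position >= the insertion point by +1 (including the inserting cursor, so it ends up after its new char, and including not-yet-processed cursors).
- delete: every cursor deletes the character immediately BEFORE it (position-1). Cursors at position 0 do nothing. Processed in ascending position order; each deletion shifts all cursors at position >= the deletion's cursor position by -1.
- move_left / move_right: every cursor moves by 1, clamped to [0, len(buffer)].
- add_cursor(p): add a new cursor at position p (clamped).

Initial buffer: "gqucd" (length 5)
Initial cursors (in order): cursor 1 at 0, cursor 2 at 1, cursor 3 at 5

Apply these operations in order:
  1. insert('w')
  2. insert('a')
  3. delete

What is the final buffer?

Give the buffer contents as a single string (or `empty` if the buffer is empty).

After op 1 (insert('w')): buffer="wgwqucdw" (len 8), cursors c1@1 c2@3 c3@8, authorship 1.2....3
After op 2 (insert('a')): buffer="wagwaqucdwa" (len 11), cursors c1@2 c2@5 c3@11, authorship 11.22....33
After op 3 (delete): buffer="wgwqucdw" (len 8), cursors c1@1 c2@3 c3@8, authorship 1.2....3

Answer: wgwqucdw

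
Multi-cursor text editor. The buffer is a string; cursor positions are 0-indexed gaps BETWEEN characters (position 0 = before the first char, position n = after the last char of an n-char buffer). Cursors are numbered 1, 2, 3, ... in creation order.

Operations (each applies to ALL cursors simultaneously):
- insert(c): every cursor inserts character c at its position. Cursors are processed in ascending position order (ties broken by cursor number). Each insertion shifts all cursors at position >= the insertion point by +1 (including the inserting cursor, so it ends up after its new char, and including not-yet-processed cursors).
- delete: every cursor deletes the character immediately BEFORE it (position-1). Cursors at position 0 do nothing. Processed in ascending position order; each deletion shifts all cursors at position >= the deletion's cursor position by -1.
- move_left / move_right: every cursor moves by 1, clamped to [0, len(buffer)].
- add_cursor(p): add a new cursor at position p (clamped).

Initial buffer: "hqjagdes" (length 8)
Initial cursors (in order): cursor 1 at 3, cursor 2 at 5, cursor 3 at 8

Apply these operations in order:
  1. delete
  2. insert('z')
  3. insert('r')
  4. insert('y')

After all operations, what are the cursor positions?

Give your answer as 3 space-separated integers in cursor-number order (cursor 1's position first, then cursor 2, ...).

Answer: 5 9 14

Derivation:
After op 1 (delete): buffer="hqade" (len 5), cursors c1@2 c2@3 c3@5, authorship .....
After op 2 (insert('z')): buffer="hqzazdez" (len 8), cursors c1@3 c2@5 c3@8, authorship ..1.2..3
After op 3 (insert('r')): buffer="hqzrazrdezr" (len 11), cursors c1@4 c2@7 c3@11, authorship ..11.22..33
After op 4 (insert('y')): buffer="hqzryazrydezry" (len 14), cursors c1@5 c2@9 c3@14, authorship ..111.222..333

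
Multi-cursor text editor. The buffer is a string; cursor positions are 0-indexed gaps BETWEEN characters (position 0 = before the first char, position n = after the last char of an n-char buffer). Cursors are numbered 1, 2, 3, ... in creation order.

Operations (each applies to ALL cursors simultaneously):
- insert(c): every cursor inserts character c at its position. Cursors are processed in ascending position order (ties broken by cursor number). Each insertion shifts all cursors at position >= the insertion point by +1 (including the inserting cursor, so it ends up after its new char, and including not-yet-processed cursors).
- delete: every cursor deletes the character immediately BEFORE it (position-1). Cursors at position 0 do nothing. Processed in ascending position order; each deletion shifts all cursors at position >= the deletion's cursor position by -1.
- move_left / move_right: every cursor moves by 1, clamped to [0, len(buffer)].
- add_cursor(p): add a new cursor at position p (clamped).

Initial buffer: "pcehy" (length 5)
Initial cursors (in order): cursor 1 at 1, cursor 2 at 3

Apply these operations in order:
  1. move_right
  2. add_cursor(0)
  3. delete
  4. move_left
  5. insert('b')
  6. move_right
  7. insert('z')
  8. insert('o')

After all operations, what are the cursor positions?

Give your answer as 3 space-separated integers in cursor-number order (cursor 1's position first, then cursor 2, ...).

Answer: 7 11 7

Derivation:
After op 1 (move_right): buffer="pcehy" (len 5), cursors c1@2 c2@4, authorship .....
After op 2 (add_cursor(0)): buffer="pcehy" (len 5), cursors c3@0 c1@2 c2@4, authorship .....
After op 3 (delete): buffer="pey" (len 3), cursors c3@0 c1@1 c2@2, authorship ...
After op 4 (move_left): buffer="pey" (len 3), cursors c1@0 c3@0 c2@1, authorship ...
After op 5 (insert('b')): buffer="bbpbey" (len 6), cursors c1@2 c3@2 c2@4, authorship 13.2..
After op 6 (move_right): buffer="bbpbey" (len 6), cursors c1@3 c3@3 c2@5, authorship 13.2..
After op 7 (insert('z')): buffer="bbpzzbezy" (len 9), cursors c1@5 c3@5 c2@8, authorship 13.132.2.
After op 8 (insert('o')): buffer="bbpzzoobezoy" (len 12), cursors c1@7 c3@7 c2@11, authorship 13.13132.22.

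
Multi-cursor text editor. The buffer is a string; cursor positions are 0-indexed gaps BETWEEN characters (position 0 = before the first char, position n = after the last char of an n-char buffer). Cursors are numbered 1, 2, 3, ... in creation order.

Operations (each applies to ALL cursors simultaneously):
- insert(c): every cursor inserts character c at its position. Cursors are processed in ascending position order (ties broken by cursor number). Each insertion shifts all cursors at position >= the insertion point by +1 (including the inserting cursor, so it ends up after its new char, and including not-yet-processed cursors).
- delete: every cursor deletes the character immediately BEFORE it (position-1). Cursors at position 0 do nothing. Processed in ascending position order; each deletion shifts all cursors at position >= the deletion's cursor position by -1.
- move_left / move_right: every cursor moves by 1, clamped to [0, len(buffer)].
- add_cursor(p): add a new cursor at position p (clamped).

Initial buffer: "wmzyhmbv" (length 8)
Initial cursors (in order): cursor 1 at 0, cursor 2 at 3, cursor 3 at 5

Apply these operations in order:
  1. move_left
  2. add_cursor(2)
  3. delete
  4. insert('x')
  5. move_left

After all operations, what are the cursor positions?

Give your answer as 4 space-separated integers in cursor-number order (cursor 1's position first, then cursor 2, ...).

After op 1 (move_left): buffer="wmzyhmbv" (len 8), cursors c1@0 c2@2 c3@4, authorship ........
After op 2 (add_cursor(2)): buffer="wmzyhmbv" (len 8), cursors c1@0 c2@2 c4@2 c3@4, authorship ........
After op 3 (delete): buffer="zhmbv" (len 5), cursors c1@0 c2@0 c4@0 c3@1, authorship .....
After op 4 (insert('x')): buffer="xxxzxhmbv" (len 9), cursors c1@3 c2@3 c4@3 c3@5, authorship 124.3....
After op 5 (move_left): buffer="xxxzxhmbv" (len 9), cursors c1@2 c2@2 c4@2 c3@4, authorship 124.3....

Answer: 2 2 4 2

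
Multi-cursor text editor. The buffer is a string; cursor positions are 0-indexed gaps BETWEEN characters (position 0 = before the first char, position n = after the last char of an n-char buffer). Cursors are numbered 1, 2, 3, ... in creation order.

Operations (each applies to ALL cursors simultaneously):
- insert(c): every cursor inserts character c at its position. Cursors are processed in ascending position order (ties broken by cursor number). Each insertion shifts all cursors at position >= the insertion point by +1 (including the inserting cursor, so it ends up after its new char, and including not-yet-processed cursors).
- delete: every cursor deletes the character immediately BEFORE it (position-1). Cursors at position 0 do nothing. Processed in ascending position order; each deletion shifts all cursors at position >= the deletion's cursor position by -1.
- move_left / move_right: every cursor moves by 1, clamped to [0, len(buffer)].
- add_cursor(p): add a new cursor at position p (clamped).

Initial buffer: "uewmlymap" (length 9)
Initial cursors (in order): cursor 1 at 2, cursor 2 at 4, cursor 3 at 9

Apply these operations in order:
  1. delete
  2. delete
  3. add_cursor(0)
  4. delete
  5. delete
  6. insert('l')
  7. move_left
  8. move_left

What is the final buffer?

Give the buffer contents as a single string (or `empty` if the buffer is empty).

After op 1 (delete): buffer="uwlyma" (len 6), cursors c1@1 c2@2 c3@6, authorship ......
After op 2 (delete): buffer="lym" (len 3), cursors c1@0 c2@0 c3@3, authorship ...
After op 3 (add_cursor(0)): buffer="lym" (len 3), cursors c1@0 c2@0 c4@0 c3@3, authorship ...
After op 4 (delete): buffer="ly" (len 2), cursors c1@0 c2@0 c4@0 c3@2, authorship ..
After op 5 (delete): buffer="l" (len 1), cursors c1@0 c2@0 c4@0 c3@1, authorship .
After op 6 (insert('l')): buffer="lllll" (len 5), cursors c1@3 c2@3 c4@3 c3@5, authorship 124.3
After op 7 (move_left): buffer="lllll" (len 5), cursors c1@2 c2@2 c4@2 c3@4, authorship 124.3
After op 8 (move_left): buffer="lllll" (len 5), cursors c1@1 c2@1 c4@1 c3@3, authorship 124.3

Answer: lllll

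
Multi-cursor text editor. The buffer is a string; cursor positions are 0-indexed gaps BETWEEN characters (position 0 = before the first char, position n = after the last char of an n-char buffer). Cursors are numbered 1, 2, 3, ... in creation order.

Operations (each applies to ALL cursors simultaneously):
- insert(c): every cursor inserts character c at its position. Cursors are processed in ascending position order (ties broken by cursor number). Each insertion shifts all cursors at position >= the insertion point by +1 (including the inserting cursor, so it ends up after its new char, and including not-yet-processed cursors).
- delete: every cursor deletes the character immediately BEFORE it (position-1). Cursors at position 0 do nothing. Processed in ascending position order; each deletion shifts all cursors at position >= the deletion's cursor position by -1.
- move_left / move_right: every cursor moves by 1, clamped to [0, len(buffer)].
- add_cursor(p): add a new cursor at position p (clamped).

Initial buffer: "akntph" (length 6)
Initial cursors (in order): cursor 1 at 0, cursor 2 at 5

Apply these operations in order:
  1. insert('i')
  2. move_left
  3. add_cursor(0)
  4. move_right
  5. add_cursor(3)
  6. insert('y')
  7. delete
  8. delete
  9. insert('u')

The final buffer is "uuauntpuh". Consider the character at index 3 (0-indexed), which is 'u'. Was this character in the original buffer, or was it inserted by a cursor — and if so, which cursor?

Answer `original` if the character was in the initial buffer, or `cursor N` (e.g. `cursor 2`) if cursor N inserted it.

Answer: cursor 4

Derivation:
After op 1 (insert('i')): buffer="iakntpih" (len 8), cursors c1@1 c2@7, authorship 1.....2.
After op 2 (move_left): buffer="iakntpih" (len 8), cursors c1@0 c2@6, authorship 1.....2.
After op 3 (add_cursor(0)): buffer="iakntpih" (len 8), cursors c1@0 c3@0 c2@6, authorship 1.....2.
After op 4 (move_right): buffer="iakntpih" (len 8), cursors c1@1 c3@1 c2@7, authorship 1.....2.
After op 5 (add_cursor(3)): buffer="iakntpih" (len 8), cursors c1@1 c3@1 c4@3 c2@7, authorship 1.....2.
After op 6 (insert('y')): buffer="iyyakyntpiyh" (len 12), cursors c1@3 c3@3 c4@6 c2@11, authorship 113..4...22.
After op 7 (delete): buffer="iakntpih" (len 8), cursors c1@1 c3@1 c4@3 c2@7, authorship 1.....2.
After op 8 (delete): buffer="antph" (len 5), cursors c1@0 c3@0 c4@1 c2@4, authorship .....
After op 9 (insert('u')): buffer="uuauntpuh" (len 9), cursors c1@2 c3@2 c4@4 c2@8, authorship 13.4...2.
Authorship (.=original, N=cursor N): 1 3 . 4 . . . 2 .
Index 3: author = 4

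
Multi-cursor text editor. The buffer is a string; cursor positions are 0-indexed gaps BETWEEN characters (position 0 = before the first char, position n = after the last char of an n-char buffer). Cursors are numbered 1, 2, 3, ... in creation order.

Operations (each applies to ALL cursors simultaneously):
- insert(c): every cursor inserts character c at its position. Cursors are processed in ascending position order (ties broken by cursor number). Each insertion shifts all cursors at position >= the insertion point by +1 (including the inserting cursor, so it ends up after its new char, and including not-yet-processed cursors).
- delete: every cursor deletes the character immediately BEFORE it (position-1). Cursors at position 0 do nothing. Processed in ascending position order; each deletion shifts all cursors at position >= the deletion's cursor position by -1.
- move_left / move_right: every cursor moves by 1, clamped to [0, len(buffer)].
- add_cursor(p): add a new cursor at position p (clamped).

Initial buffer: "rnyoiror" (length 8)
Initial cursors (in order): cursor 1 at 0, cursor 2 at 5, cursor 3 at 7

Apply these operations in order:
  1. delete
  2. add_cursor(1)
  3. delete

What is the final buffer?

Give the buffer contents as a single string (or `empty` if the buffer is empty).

Answer: nyr

Derivation:
After op 1 (delete): buffer="rnyorr" (len 6), cursors c1@0 c2@4 c3@5, authorship ......
After op 2 (add_cursor(1)): buffer="rnyorr" (len 6), cursors c1@0 c4@1 c2@4 c3@5, authorship ......
After op 3 (delete): buffer="nyr" (len 3), cursors c1@0 c4@0 c2@2 c3@2, authorship ...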